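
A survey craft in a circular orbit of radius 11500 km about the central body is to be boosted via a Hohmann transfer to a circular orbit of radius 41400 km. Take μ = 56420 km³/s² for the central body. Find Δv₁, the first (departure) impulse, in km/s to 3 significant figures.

Transfer-ellipse semi-major axis a_t = (r₁ + r₂)/2 = (11500 + 41400)/2 = 26450 km.
On the circular orbit at r = 11500 km, v_c = √(μ/r) = 2.2150 km/s.
Transfer-orbit speed at the same r (vis-viva, a = a_t): v_t = √[μ(2/r − 1/a_t)] = 2.7711 km/s.
Δv₁ = |v_t − v_c| = |2.7711 − 2.2150| = 0.5561 km/s.

Δv₁ = 0.556 km/s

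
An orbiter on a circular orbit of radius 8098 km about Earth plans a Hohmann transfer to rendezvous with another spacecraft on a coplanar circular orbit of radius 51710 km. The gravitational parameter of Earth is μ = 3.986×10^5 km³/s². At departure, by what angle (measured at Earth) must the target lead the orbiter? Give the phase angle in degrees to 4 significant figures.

φ = 100.8°

Semi-major axis of the transfer orbit: a_t = (8098 + 51710)/2 = 29904 km.
Transfer time t = π√(a_t³/μ) = 25732 s.
The target's mean motion on its circular orbit is ω₂ = √(μ/r₂³) = 5.3692×10^-5 rad/s.
Angle swept by the target during transfer: ω₂·t = 1.3816 rad = 79.16°.
The orbiter traverses 180° on the transfer ellipse, so the target must lead by 180° − 79.16° = 100.8°.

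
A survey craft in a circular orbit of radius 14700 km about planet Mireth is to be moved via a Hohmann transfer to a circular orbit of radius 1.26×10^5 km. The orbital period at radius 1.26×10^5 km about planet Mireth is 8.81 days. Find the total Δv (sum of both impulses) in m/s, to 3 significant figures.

From Kepler's third law T² = 4π²r³/μ at r = 1.26×10^5 km, T = 8.81 days = 8.81 × 86400 s = 7.61184×10^5 s: μ = 4π²r³/T² = 1.36299×10^5 km³/s².
Semi-major axis of the transfer orbit: a_t = (14700 + 1.260×10^5)/2 = 70350 km.
Circular speed at r₁: v₁ = √(μ/r₁) = √(1.36299×10^5/14700) = 3.045 km/s.
On the transfer ellipse at r₁, v² = μ(2/r − 1/a) gives v_p = √[μ(2/r₁ − 1/a_t)] = 4.075 km/s.
First burn Δv₁ = |v_p − v₁| = 1.030 km/s.
At r₂, v₂ = √(μ/r₂) = 1.040 km/s.
Transfer-orbit speed at r₂: v_a = √[μ(2/r₂ − 1/a_t)] = 0.4754 km/s.
Second burn Δv₂ = |v₂ − v_a| = 0.5646 km/s.
Total Δv = Δv₁ + Δv₂ = 1.595 km/s.

Δv = 1590 m/s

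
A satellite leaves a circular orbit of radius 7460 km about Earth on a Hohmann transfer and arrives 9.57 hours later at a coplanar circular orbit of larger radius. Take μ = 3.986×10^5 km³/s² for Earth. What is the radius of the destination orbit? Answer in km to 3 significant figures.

r₂ = 65200 km

Transfer time t = 9.57 hours = 34452 s, and t = π√(a_t³/μ).
So a_t = (μ t²/π²)^(1/3) = (3.986×10^5 × (34452)² / π²)^(1/3) = 36326 km.
Since a_t = (r₁ + r₂)/2, r₂ = 2a_t − r₁ = 2×36326 − 7460 = 65192 km.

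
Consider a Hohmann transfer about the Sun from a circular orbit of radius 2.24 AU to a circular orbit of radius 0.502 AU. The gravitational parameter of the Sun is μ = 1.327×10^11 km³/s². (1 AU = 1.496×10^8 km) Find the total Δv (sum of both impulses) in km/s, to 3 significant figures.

Δv = 19.6 km/s

In km: r₁ = 2.24 × 1.496×10^8 = 3.35104×10^8 km; r₂ = 0.502 × 1.496×10^8 = 7.50992×10^7 km.
The Hohmann ellipse has a_t = (r₁ + r₂)/2 = 2.051016×10^8 km.
Circular speed at r₁: v₁ = √(μ/r₁) = √(1.327×10^11/3.35104×10^8) = 19.89966 km/s.
Transfer-orbit speed at r₁ (vis-viva equation): v_a = √[μ(2/r₁ − 1/a_t)] = 12.04145 km/s.
First burn Δv₁ = |v_a − v₁| = 7.8582 km/s.
At r₂, v₂ = √(μ/r₂) = 42.036 km/s.
Transfer-orbit speed at r₂: v_p = √[μ(2/r₂ − 1/a_t)] = 53.731 km/s.
Second burn Δv₂ = |v₂ − v_p| = 11.695 km/s.
Δv = Δv₁ + Δv₂ = 7.8582 + 11.695 = 19.55 km/s.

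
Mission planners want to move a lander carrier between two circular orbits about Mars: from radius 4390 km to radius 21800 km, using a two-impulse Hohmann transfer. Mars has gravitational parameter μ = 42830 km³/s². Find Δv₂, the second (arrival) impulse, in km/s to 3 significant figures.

Δv₂ = 0.590 km/s

The Hohmann ellipse has a_t = (r₁ + r₂)/2 = 13095 km.
On the circular orbit at r = 21800 km, v_c = √(μ/r) = 1.4017 km/s.
Vis-viva on the transfer ellipse at r = 21800 km gives v_t = √[μ(2/r − 1/a_t)] = 0.81157 km/s.
Δv₂ = |v_t − v_c| = |0.81157 − 1.4017| = 0.5901 km/s.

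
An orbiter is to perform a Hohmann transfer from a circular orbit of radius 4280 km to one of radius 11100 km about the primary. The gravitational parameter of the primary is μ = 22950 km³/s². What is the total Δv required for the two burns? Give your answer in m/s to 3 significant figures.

Δv = 832 m/s

The Hohmann ellipse has a_t = (r₁ + r₂)/2 = 7690 km.
Circular speed at r₁: v₁ = √(μ/r₁) = √(22950/4280) = 2.31563 km/s.
On the transfer ellipse at r₁, vis-viva equation gives v_p = √[μ(2/r₁ − 1/a_t)] = 2.78207 km/s.
First burn Δv₁ = |v_p − v₁| = 0.4664 km/s.
At r₂, v₂ = √(μ/r₂) = 1.4379 km/s.
Transfer-orbit speed at r₂: v_a = √[μ(2/r₂ − 1/a_t)] = 1.0727 km/s.
Second burn Δv₂ = |v₂ − v_a| = 0.3652 km/s.
Δv = Δv₁ + Δv₂ = 0.4664 + 0.3652 = 0.8316 km/s.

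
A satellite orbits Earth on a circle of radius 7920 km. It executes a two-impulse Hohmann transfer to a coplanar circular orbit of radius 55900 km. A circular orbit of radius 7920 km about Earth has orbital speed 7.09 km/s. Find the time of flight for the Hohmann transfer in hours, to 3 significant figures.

From the circular-orbit relation v² = μ/r at r = 7920 km: μ = v²r = (7.09)² × 7920 = 3.98123×10^5 km³/s².
The Hohmann ellipse has a_t = (r₁ + r₂)/2 = 31910 km.
By Kepler's third law the transfer-orbit period is T = 2π√(a_t³/μ), so t = T/2 = 28380 s.
Converting: 28380 s ÷ 3600 s/hour = 7.88 hours.

t = 7.88 hours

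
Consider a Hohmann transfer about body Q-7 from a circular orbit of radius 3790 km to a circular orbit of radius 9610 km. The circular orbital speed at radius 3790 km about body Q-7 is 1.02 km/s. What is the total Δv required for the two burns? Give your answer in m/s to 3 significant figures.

Δv = 360 m/s

From the circular-orbit relation v² = μ/r at r = 3790 km: μ = v²r = (1.02)² × 3790 = 3943.12 km³/s².
The Hohmann ellipse has a_t = (r₁ + r₂)/2 = 6700 km.
Circular speed at r₁: v₁ = √(μ/r₁) = √(3943.12/3790) = 1.0200 km/s.
Transfer-orbit speed at r₁ (vis-viva): v_p = √[μ(2/r₁ − 1/a_t)] = 1.2216 km/s.
First burn Δv₁ = |v_p − v₁| = 0.2016 km/s.
At r₂, v₂ = √(μ/r₂) = 0.6406 km/s.
Transfer-orbit speed at r₂: v_a = √[μ(2/r₂ − 1/a_t)] = 0.4818 km/s.
Second burn Δv₂ = |v₂ − v_a| = 0.1588 km/s.
Δv = Δv₁ + Δv₂ = 0.2016 + 0.1588 = 0.3604 km/s.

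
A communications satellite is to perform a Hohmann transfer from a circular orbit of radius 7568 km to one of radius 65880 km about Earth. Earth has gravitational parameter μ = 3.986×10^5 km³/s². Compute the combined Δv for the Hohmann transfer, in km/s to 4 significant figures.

The Hohmann ellipse has a_t = (r₁ + r₂)/2 = 36724 km.
At r₁ the circular-orbit speed is v₁ = √(μ/r₁) = 7.257 km/s.
Transfer-orbit speed at r₁ (vis-viva): v_p = √[μ(2/r₁ − 1/a_t)] = 9.720 km/s.
First burn Δv₁ = |v_p − v₁| = 2.463 km/s.
Circular speed at r₂: v₂ = √(μ/r₂) = 2.460 km/s.
Transfer-orbit speed at r₂: v_a = √[μ(2/r₂ − 1/a_t)] = 1.117 km/s.
Second burn Δv₂ = |v₂ − v_a| = 1.343 km/s.
Total Δv = Δv₁ + Δv₂ = 3.806 km/s.

Δv = 3.806 km/s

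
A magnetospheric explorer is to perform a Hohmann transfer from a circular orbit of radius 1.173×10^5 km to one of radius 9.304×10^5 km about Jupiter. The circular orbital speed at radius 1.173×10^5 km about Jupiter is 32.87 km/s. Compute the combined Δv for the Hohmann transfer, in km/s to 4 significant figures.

From the circular-orbit relation v² = μ/r at r = 1.173×10^5 km: μ = v²r = (32.87)² × 1.173×10^5 = 1.26735×10^8 km³/s².
Transfer-ellipse semi-major axis a_t = (r₁ + r₂)/2 = (1.173×10^5 + 9.304×10^5)/2 = 5.2385×10^5 km.
Circular speed at r₁: v₁ = √(μ/r₁) = √(1.26735×10^8/1.173×10^5) = 32.870 km/s.
On the transfer ellipse at r₁, vis-viva equation gives v_p = √[μ(2/r₁ − 1/a_t)] = 43.806 km/s.
First burn Δv₁ = |v_p − v₁| = 10.936 km/s.
At r₂, v₂ = √(μ/r₂) = 11.6712 km/s.
Transfer-orbit speed at r₂: v_a = √[μ(2/r₂ − 1/a_t)] = 5.52280 km/s.
Second burn Δv₂ = |v₂ − v_a| = 6.1484 km/s.
Δv = Δv₁ + Δv₂ = 10.936 + 6.1484 = 17.08 km/s.

Δv = 17.08 km/s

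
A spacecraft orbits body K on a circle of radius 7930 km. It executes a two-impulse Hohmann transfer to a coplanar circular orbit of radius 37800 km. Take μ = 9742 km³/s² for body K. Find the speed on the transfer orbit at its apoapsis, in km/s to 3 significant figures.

v = 0.299 km/s

Semi-major axis of the transfer orbit: a_t = (7930 + 37800)/2 = 22865 km.
The apoapsis of the transfer ellipse is at r = 37800 km.
Applying v² = μ(2/r − 1/a_t): v = 0.2990 km/s.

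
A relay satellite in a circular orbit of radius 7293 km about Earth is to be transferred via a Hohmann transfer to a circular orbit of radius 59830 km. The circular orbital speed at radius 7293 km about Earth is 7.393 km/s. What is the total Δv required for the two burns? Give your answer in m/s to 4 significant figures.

Δv = 3856 m/s

From the circular-orbit relation v² = μ/r at r = 7293 km: μ = v²r = (7.393)² × 7293 = 3.98609×10^5 km³/s².
Semi-major axis of the transfer orbit: a_t = (7293 + 59830)/2 = 33561.5 km.
Circular speed at r₁: v₁ = √(μ/r₁) = √(3.98609×10^5/7293) = 7.393 km/s.
On the transfer ellipse at r₁, v² = μ(2/r − 1/a) gives v_p = √[μ(2/r₁ − 1/a_t)] = 9.871 km/s.
First burn Δv₁ = |v_p − v₁| = 2.478 km/s.
Circular speed at r₂: v₂ = √(μ/r₂) = 2.581 km/s.
Transfer-orbit speed at r₂: v_a = √[μ(2/r₂ − 1/a_t)] = 1.203 km/s.
Second burn Δv₂ = |v₂ − v_a| = 1.378 km/s.
Total Δv = Δv₁ + Δv₂ = 3.856 km/s.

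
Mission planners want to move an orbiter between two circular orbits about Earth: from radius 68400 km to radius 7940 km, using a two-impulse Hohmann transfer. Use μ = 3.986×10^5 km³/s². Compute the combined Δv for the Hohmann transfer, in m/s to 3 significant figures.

Δv = 3710 m/s

Transfer-ellipse semi-major axis a_t = (r₁ + r₂)/2 = (68400 + 7940)/2 = 38170 km.
At r₁ the circular-orbit speed is v₁ = √(μ/r₁) = 2.414 km/s.
On the transfer ellipse at r₁, vis-viva equation gives v_a = √[μ(2/r₁ − 1/a_t)] = 1.101 km/s.
First burn Δv₁ = |v_a − v₁| = 1.313 km/s.
Circular speed at r₂: v₂ = √(μ/r₂) = 7.0853 km/s.
Transfer-orbit speed at r₂: v_p = √[μ(2/r₂ − 1/a_t)] = 9.4847 km/s.
Second burn Δv₂ = |v₂ − v_p| = 2.399 km/s.
Δv = Δv₁ + Δv₂ = 1.313 + 2.399 = 3.712 km/s.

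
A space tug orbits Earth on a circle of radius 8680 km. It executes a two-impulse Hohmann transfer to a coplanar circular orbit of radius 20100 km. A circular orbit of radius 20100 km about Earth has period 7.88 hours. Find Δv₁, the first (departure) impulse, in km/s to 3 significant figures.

Δv₁ = 1.23 km/s

From Kepler's third law T² = 4π²r³/μ at r = 20100 km, T = 7.88 hours = 7.88 × 3600 s = 28368 s: μ = 4π²r³/T² = 3.98374×10^5 km³/s².
Semi-major axis of the transfer orbit: a_t = (8680 + 20100)/2 = 14390 km.
Circular speed at r = 8680 km: v_c = √(μ/r) = 6.775 km/s.
Vis-viva on the transfer ellipse at r = 8680 km gives v_t = √[μ(2/r − 1/a_t)] = 8.007 km/s.
Δv₁ = |v_t − v_c| = |8.007 − 6.775| = 1.232 km/s.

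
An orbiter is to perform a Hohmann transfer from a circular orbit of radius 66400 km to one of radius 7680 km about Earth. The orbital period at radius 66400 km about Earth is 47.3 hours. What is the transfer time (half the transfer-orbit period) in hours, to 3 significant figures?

t = 9.85 hours

From Kepler's third law T² = 4π²r³/μ at r = 66400 km, T = 47.3 hours = 47.3 × 3600 s = 1.7028×10^5 s: μ = 4π²r³/T² = 3.98599×10^5 km³/s².
Transfer-ellipse semi-major axis a_t = (r₁ + r₂)/2 = (66400 + 7680)/2 = 37040 km.
Half the transfer-orbit period gives t = π√(a_t³/μ) = 35470 s.
Converting: 35470 s ÷ 3600 s/hour = 9.85 hours.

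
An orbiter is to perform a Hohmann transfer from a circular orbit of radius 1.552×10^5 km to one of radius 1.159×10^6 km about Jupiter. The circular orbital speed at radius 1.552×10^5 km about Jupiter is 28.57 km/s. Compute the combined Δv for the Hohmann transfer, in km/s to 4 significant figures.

From the circular-orbit relation v² = μ/r at r = 1.552×10^5 km: μ = v²r = (28.57)² × 1.552×10^5 = 1.26681×10^8 km³/s².
The Hohmann ellipse has a_t = (r₁ + r₂)/2 = 6.571×10^5 km.
Circular speed at r₁: v₁ = √(μ/r₁) = √(1.26681×10^8/1.552×10^5) = 28.570 km/s.
Transfer-orbit speed at r₁ (vis-viva): v_p = √[μ(2/r₁ − 1/a_t)] = 37.943 km/s.
First burn Δv₁ = |v_p − v₁| = 9.373 km/s.
Circular speed at r₂: v₂ = √(μ/r₂) = 10.455 km/s.
Transfer-orbit speed at r₂: v_a = √[μ(2/r₂ − 1/a_t)] = 5.0809 km/s.
Second burn Δv₂ = |v₂ − v_a| = 5.374 km/s.
Δv = Δv₁ + Δv₂ = 9.373 + 5.374 = 14.75 km/s.

Δv = 14.75 km/s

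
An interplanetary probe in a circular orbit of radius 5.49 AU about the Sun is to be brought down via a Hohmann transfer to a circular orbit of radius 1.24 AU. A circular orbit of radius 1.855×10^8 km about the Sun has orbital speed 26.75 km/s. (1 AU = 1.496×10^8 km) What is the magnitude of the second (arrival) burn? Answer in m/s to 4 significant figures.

From the circular-orbit relation v² = μ/r at r = 1.855×10^8 km: μ = v²r = (26.75)² × 1.855×10^8 = 1.32737×10^11 km³/s².
In km: r₁ = 5.49 × 1.496×10^8 = 8.21304×10^8 km; r₂ = 1.24 × 1.496×10^8 = 1.85504×10^8 km.
Transfer-ellipse semi-major axis a_t = (r₁ + r₂)/2 = (8.21304×10^8 + 1.85504×10^8)/2 = 5.03404×10^8 km.
On the circular orbit at r = 1.85504×10^8 km, v_c = √(μ/r) = 26.7497 km/s.
Transfer-orbit speed at the same r (vis-viva, a = a_t): v_t = √[μ(2/r − 1/a_t)] = 34.1675 km/s.
Δv₂ = |v_t − v_c| = |34.1675 − 26.7497| = 7.418 km/s.

Δv₂ = 7418 m/s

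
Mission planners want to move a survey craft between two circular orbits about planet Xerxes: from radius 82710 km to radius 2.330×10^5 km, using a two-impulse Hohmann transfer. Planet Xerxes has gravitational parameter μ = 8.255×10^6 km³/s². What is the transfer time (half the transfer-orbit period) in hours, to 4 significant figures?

The Hohmann ellipse has a_t = (r₁ + r₂)/2 = 1.57855×10^5 km.
By Kepler's third law the transfer-orbit period is T = 2π√(a_t³/μ), so t = T/2 = 68580 s.
Converting: 68580 s ÷ 3600 s/hour = 19.05 hours.

t = 19.05 hours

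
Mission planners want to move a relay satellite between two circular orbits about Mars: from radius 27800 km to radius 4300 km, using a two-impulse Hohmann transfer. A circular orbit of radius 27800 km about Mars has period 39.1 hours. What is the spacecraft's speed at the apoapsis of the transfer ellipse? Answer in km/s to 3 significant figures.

From Kepler's third law T² = 4π²r³/μ at r = 27800 km, T = 39.1 hours = 39.1 × 3600 s = 1.4076×10^5 s: μ = 4π²r³/T² = 42809.1 km³/s².
The Hohmann ellipse has a_t = (r₁ + r₂)/2 = 16050 km.
The apoapsis of the transfer ellipse is at r = 27800 km.
Applying v² = μ(2/r − 1/a_t): v = 0.6423 km/s.

v = 0.642 km/s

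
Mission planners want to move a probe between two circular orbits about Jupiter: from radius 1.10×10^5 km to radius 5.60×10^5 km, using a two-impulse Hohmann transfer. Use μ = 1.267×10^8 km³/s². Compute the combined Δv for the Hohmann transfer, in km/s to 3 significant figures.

Δv = 16.4 km/s

Transfer-ellipse semi-major axis a_t = (r₁ + r₂)/2 = (1.100×10^5 + 5.600×10^5)/2 = 3.350×10^5 km.
At r₁ the circular-orbit speed is v₁ = √(μ/r₁) = 33.9384 km/s.
Transfer-orbit speed at r₁ (v² = μ(2/r − 1/a)): v_p = √[μ(2/r₁ − 1/a_t)] = 43.8797 km/s.
First burn Δv₁ = |v_p − v₁| = 9.941 km/s.
At r₂, v₂ = √(μ/r₂) = 15.0416 km/s.
Transfer-orbit speed at r₂: v_a = √[μ(2/r₂ − 1/a_t)] = 8.61923 km/s.
Second burn Δv₂ = |v₂ − v_a| = 6.422 km/s.
Δv = Δv₁ + Δv₂ = 9.941 + 6.422 = 16.36 km/s.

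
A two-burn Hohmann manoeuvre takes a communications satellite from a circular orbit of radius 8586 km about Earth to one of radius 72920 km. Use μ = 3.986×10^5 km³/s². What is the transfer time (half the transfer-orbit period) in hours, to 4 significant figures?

t = 11.37 hours

The Hohmann ellipse has a_t = (r₁ + r₂)/2 = 40753 km.
Transfer time t = π√(a_t³/μ) = π√((40753)³ / 3.986×10^5) = 40940 s.
Converting: 40940 s ÷ 3600 s/hour = 11.37 hours.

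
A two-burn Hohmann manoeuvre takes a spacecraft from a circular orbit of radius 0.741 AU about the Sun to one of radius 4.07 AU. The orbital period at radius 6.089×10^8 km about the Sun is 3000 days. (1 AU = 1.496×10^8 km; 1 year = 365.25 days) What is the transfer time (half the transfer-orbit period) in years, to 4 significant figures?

From Kepler's third law T² = 4π²r³/μ at r = 6.089×10^8 km, T = 3000 days = 3000 × 86400 s = 2.592×10^8 s: μ = 4π²r³/T² = 1.32656×10^11 km³/s².
In km: r₁ = 0.741 × 1.496×10^8 = 1.108536×10^8 km; r₂ = 4.07 × 1.496×10^8 = 6.08872×10^8 km.
Semi-major axis of the transfer orbit: a_t = (1.108536×10^8 + 6.08872×10^8)/2 = 3.598628×10^8 km.
Transfer time t = π√(a_t³/μ) = π√((3.598628×10^8)³ / 1.32656×10^11) = 5.888×10^7 s.
Converting: 5.888×10^7 s ÷ 3.15576×10^7 s/year (365.25 × 86400) = 1.866 years.

t = 1.866 years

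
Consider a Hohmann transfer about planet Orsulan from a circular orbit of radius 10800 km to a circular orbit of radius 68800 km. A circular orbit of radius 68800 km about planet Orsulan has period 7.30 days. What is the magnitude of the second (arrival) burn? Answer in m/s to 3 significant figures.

From Kepler's third law T² = 4π²r³/μ at r = 68800 km, T = 7.30 days = 7.30 × 86400 s = 6.3072×10^5 s: μ = 4π²r³/T² = 32318.5 km³/s².
Transfer-ellipse semi-major axis a_t = (r₁ + r₂)/2 = (10800 + 68800)/2 = 39800 km.
Circular speed at r = 68800 km: v_c = √(μ/r) = 0.6854 km/s.
Vis-viva on the transfer ellipse at r = 68800 km gives v_t = √[μ(2/r − 1/a_t)] = 0.3570 km/s.
Δv₂ = |v_t − v_c| = |0.3570 − 0.6854| = 0.3284 km/s.

Δv₂ = 328 m/s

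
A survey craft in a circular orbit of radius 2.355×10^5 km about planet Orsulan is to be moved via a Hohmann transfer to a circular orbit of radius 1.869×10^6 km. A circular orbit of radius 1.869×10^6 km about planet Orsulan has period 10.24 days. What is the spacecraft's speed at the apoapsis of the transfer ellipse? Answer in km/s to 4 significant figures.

From Kepler's third law T² = 4π²r³/μ at r = 1.869×10^6 km, T = 10.24 days = 10.24 × 86400 s = 8.84736×10^5 s: μ = 4π²r³/T² = 3.29276×10^8 km³/s².
Transfer-ellipse semi-major axis a_t = (r₁ + r₂)/2 = (2.355×10^5 + 1.869×10^6)/2 = 1.05225×10^6 km.
The apoapsis of the transfer ellipse is at r = 1.869×10^6 km.
Vis-viva: v = √[μ(2/r − 1/a_t)] = √[3.29276×10^8 × (2/1.869×10^6 − 1/1.05225×10^6)] = 6.279 km/s.

v = 6.279 km/s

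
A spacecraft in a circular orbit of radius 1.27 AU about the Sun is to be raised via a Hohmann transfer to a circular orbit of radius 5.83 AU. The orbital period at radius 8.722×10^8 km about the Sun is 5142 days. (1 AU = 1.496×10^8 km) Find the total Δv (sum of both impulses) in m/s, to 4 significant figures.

Δv = 12400 m/s

From Kepler's third law T² = 4π²r³/μ at r = 8.722×10^8 km, T = 5142 days = 5142 × 86400 s = 4.442688×10^8 s: μ = 4π²r³/T² = 1.32714×10^11 km³/s².
In km: r₁ = 1.27 × 1.496×10^8 = 1.89992×10^8 km; r₂ = 5.83 × 1.496×10^8 = 8.72168×10^8 km.
Transfer-ellipse semi-major axis a_t = (r₁ + r₂)/2 = (1.89992×10^8 + 8.72168×10^8)/2 = 5.3108×10^8 km.
At r₁ the circular-orbit speed is v₁ = √(μ/r₁) = 26.43 km/s.
On the transfer ellipse at r₁, vis-viva gives v_p = √[μ(2/r₁ − 1/a_t)] = 33.87 km/s.
First burn Δv₁ = |v_p − v₁| = 7.440 km/s.
Circular speed at r₂: v₂ = √(μ/r₂) = 12.3355 km/s.
Transfer-orbit speed at r₂: v_a = √[μ(2/r₂ − 1/a_t)] = 7.37812 km/s.
Second burn Δv₂ = |v₂ − v_a| = 4.957 km/s.
Total Δv = Δv₁ + Δv₂ = 12.40 km/s.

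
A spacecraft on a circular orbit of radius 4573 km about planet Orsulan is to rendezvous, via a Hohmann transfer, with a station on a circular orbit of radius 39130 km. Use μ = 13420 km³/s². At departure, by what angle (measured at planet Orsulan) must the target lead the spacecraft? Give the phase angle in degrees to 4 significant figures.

φ = 104.9°

Transfer-ellipse semi-major axis a_t = (r₁ + r₂)/2 = (4573 + 39130)/2 = 21851.5 km.
The half-period of the transfer ellipse is t = π√(a_t³/μ) = 87598.3 s.
Target angular speed ω₂ = √(μ/r₂³) = 1.49662×10^-5 rad/s.
Angle swept by the target during transfer: ω₂·t = 1.31101 rad = 75.12°.
Arrival is 180° from departure on the ellipse, so φ = 180° − 75.12° = 104.9°.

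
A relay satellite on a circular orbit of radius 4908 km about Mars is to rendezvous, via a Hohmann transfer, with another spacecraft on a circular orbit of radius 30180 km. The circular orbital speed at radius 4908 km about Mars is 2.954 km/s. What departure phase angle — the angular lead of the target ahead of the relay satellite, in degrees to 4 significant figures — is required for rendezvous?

φ = 100.2°

From the circular-orbit relation v² = μ/r at r = 4908 km: μ = v²r = (2.954)² × 4908 = 42827.8 km³/s².
The Hohmann ellipse has a_t = (r₁ + r₂)/2 = 17544 km.
Transfer time t = π√(a_t³/μ) = 35276 s.
The target's mean motion on its circular orbit is ω₂ = √(μ/r₂³) = 3.9472×10^-5 rad/s.
Angle swept by the target during transfer: ω₂·t = 1.3924 rad = 79.78°.
The relay satellite traverses 180° on the transfer ellipse, so the target must lead by 180° − 79.78° = 100.2°.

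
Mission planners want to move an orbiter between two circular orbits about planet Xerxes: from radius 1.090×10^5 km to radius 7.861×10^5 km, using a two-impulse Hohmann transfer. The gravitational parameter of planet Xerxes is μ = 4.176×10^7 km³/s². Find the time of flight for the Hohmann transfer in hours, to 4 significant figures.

The Hohmann ellipse has a_t = (r₁ + r₂)/2 = 4.4755×10^5 km.
By Kepler's third law the transfer-orbit period is T = 2π√(a_t³/μ), so t = T/2 = 1.4556×10^5 s.
Converting: 1.4556×10^5 s ÷ 3600 s/hour = 40.43 hours.

t = 40.43 hours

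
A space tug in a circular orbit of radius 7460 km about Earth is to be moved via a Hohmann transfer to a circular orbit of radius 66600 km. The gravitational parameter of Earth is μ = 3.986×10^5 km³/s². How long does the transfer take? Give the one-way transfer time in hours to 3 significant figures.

t = 9.85 hours

The Hohmann ellipse has a_t = (r₁ + r₂)/2 = 37030 km.
By Kepler's third law the transfer-orbit period is T = 2π√(a_t³/μ), so t = T/2 = 35460 s.
Converting: 35460 s ÷ 3600 s/hour = 9.85 hours.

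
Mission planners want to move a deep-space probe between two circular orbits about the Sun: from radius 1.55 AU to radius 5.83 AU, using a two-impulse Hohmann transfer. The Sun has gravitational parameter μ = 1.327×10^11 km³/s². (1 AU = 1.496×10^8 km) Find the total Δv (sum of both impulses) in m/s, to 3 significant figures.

In km: r₁ = 1.55 × 1.496×10^8 = 2.3188×10^8 km; r₂ = 5.83 × 1.496×10^8 = 8.72168×10^8 km.
Semi-major axis of the transfer orbit: a_t = (2.3188×10^8 + 8.72168×10^8)/2 = 5.52024×10^8 km.
At r₁ the circular-orbit speed is v₁ = √(μ/r₁) = 23.922 km/s.
On the transfer ellipse at r₁, vis-viva equation gives v_p = √[μ(2/r₁ − 1/a_t)] = 30.069 km/s.
First burn Δv₁ = |v_p − v₁| = 6.147 km/s.
At r₂, v₂ = √(μ/r₂) = 12.3349 km/s.
Transfer-orbit speed at r₂: v_a = √[μ(2/r₂ − 1/a_t)] = 7.99444 km/s.
Second burn Δv₂ = |v₂ − v_a| = 4.340 km/s.
Δv = Δv₁ + Δv₂ = 6.147 + 4.340 = 10.49 km/s.

Δv = 10500 m/s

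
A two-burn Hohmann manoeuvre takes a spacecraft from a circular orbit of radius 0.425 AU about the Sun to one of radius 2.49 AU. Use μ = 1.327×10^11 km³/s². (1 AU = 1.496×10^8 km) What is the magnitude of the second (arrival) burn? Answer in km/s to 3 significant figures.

In km: r₁ = 0.425 × 1.496×10^8 = 6.358×10^7 km; r₂ = 2.49 × 1.496×10^8 = 3.72504×10^8 km.
The Hohmann ellipse has a_t = (r₁ + r₂)/2 = 2.18042×10^8 km.
Circular speed at r = 3.72504×10^8 km: v_c = √(μ/r) = 18.874 km/s.
Vis-viva on the transfer ellipse at r = 3.72504×10^8 km gives v_t = √[μ(2/r − 1/a_t)] = 10.192 km/s.
Δv₂ = |v_t − v_c| = |10.192 − 18.874| = 8.682 km/s.

Δv₂ = 8.68 km/s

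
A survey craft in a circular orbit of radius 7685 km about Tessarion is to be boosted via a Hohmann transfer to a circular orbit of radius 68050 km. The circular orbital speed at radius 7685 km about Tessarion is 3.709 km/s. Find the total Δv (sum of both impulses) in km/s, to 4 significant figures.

Δv = 1.948 km/s

From the circular-orbit relation v² = μ/r at r = 7685 km: μ = v²r = (3.709)² × 7685 = 1.05720×10^5 km³/s².
Semi-major axis of the transfer orbit: a_t = (7685 + 68050)/2 = 37867.5 km.
At r₁ the circular-orbit speed is v₁ = √(μ/r₁) = 3.709 km/s.
Transfer-orbit speed at r₁ (vis-viva): v_p = √[μ(2/r₁ − 1/a_t)] = 4.972 km/s.
First burn Δv₁ = |v_p − v₁| = 1.263 km/s.
At r₂, v₂ = √(μ/r₂) = 1.2464 km/s.
Transfer-orbit speed at r₂: v_a = √[μ(2/r₂ − 1/a_t)] = 0.56150 km/s.
Second burn Δv₂ = |v₂ − v_a| = 0.6849 km/s.
Total Δv = Δv₁ + Δv₂ = 1.948 km/s.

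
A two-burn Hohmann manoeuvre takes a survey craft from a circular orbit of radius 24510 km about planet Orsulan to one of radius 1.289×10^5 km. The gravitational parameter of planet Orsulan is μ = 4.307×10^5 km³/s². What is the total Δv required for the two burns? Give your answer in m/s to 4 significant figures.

Transfer-ellipse semi-major axis a_t = (r₁ + r₂)/2 = (24510 + 1.289×10^5)/2 = 76705 km.
At r₁ the circular-orbit speed is v₁ = √(μ/r₁) = 4.192 km/s.
On the transfer ellipse at r₁, v² = μ(2/r − 1/a) gives v_p = √[μ(2/r₁ − 1/a_t)] = 5.434 km/s.
First burn Δv₁ = |v_p − v₁| = 1.242 km/s.
At r₂, v₂ = √(μ/r₂) = 1.8279 km/s.
Transfer-orbit speed at r₂: v_a = √[μ(2/r₂ − 1/a_t)] = 1.0333 km/s.
Second burn Δv₂ = |v₂ − v_a| = 0.7946 km/s.
Total Δv = Δv₁ + Δv₂ = 2.037 km/s.

Δv = 2037 m/s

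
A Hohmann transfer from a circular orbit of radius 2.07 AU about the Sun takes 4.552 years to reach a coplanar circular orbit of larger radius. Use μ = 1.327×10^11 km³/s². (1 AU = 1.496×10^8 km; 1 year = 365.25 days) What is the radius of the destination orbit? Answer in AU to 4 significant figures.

r₂ = 6.650 AU

In km: r₁ = 2.07 × 1.496×10^8 = 3.09672×10^8 km.
Transfer time t = 4.552 years × 365.25 × 86400 s = 1.436501952×10^8 s, and t = π√(a_t³/μ).
So a_t = (μ t²/π²)^(1/3) = (1.327×10^11 × (1.436501952×10^8)² / π²)^(1/3) = 6.5222×10^8 km.
Since a_t = (r₁ + r₂)/2, r₂ = 2a_t − r₁ = 2×6.5222×10^8 − 3.09672×10^8 = 9.94768×10^8 km.
In AU: r₂ = 9.94768×10^8 / 1.496×10^8 = 6.650 AU.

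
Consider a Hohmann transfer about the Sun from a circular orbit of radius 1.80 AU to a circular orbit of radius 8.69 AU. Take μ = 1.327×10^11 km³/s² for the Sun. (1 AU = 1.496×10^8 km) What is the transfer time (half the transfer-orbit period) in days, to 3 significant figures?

In km: r₁ = 1.80 × 1.496×10^8 = 2.6928×10^8 km; r₂ = 8.69 × 1.496×10^8 = 1.300024×10^9 km.
Transfer-ellipse semi-major axis a_t = (r₁ + r₂)/2 = (2.6928×10^8 + 1.300024×10^9)/2 = 7.84652×10^8 km.
Half the transfer-orbit period gives t = π√(a_t³/μ) = 1.896×10^8 s.
Converting: 1.896×10^8 s ÷ 86400 s/day = 2190 days.

t = 2190 days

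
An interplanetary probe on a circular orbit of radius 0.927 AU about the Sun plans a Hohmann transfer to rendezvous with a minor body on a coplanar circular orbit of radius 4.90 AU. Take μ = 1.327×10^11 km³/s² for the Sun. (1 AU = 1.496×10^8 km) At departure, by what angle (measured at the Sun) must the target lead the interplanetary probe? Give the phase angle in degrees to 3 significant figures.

In km: r₁ = 0.927 × 1.496×10^8 = 1.386792×10^8 km; r₂ = 4.90 × 1.496×10^8 = 7.3304×10^8 km.
Transfer-ellipse semi-major axis a_t = (r₁ + r₂)/2 = (1.386792×10^8 + 7.3304×10^8)/2 = 4.358596×10^8 km.
Transfer time t = π√(a_t³/μ) = 7.8476×10^7 s.
Target angular speed ω₂ = √(μ/r₂³) = 1.8355×10^-8 rad/s.
Angle swept by the target during transfer: ω₂·t = 1.4404 rad = 82.53°.
Arrival is 180° from departure on the ellipse, so φ = 180° − 82.53° = 97.5°.

φ = 97.5°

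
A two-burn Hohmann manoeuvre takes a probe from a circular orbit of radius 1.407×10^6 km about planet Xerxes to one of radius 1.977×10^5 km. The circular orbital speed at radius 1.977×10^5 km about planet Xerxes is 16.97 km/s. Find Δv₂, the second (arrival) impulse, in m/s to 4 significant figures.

Δv₂ = 5502 m/s

From the circular-orbit relation v² = μ/r at r = 1.977×10^5 km: μ = v²r = (16.97)² × 1.977×10^5 = 5.69338×10^7 km³/s².
Semi-major axis of the transfer orbit: a_t = (1.407×10^6 + 1.977×10^5)/2 = 8.0235×10^5 km.
On the circular orbit at r = 1.977×10^5 km, v_c = √(μ/r) = 16.970 km/s.
Transfer-orbit speed at the same r (vis-viva, a = a_t): v_t = √[μ(2/r − 1/a_t)] = 22.472 km/s.
Δv₂ = |v_t − v_c| = |22.472 − 16.970| = 5.502 km/s.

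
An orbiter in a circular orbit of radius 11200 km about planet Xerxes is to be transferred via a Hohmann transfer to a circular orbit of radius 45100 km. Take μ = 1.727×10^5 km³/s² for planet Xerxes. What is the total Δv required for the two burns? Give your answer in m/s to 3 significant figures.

Δv = 1770 m/s

Semi-major axis of the transfer orbit: a_t = (11200 + 45100)/2 = 28150 km.
At r₁ the circular-orbit speed is v₁ = √(μ/r₁) = 3.926785 km/s.
On the transfer ellipse at r₁, vis-viva equation gives v_p = √[μ(2/r₁ − 1/a_t)] = 4.970341 km/s.
First burn Δv₁ = |v_p − v₁| = 1.0436 km/s.
At r₂, v₂ = √(μ/r₂) = 1.95685 km/s.
Transfer-orbit speed at r₂: v_a = √[μ(2/r₂ − 1/a_t)] = 1.23432 km/s.
Second burn Δv₂ = |v₂ − v_a| = 0.72253 km/s.
Δv = Δv₁ + Δv₂ = 1.0436 + 0.72253 = 1.766 km/s.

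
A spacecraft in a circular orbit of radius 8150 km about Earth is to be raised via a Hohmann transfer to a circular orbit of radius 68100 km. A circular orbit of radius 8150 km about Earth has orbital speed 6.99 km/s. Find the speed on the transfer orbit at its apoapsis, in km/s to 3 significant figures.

From the circular-orbit relation v² = μ/r at r = 8150 km: μ = v²r = (6.99)² × 8150 = 3.98210×10^5 km³/s².
Semi-major axis of the transfer orbit: a_t = (8150 + 68100)/2 = 38125 km.
At apoapsis, r = 68100 km.
From the vis-viva equation, v = √[μ(2/r − 1/a_t)] = 1.118 km/s.

v = 1.12 km/s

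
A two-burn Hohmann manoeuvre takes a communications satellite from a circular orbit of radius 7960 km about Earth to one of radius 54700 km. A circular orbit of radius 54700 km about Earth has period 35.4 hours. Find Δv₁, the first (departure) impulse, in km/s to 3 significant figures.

From Kepler's third law T² = 4π²r³/μ at r = 54700 km, T = 35.4 hours = 35.4 × 3600 s = 1.2744×10^5 s: μ = 4π²r³/T² = 3.97842×10^5 km³/s².
The Hohmann ellipse has a_t = (r₁ + r₂)/2 = 31330 km.
Circular speed at r = 7960 km: v_c = √(μ/r) = 7.0697 km/s.
Vis-viva on the transfer ellipse at r = 7960 km gives v_t = √[μ(2/r − 1/a_t)] = 9.3414 km/s.
Δv₁ = |v_t − v_c| = |9.3414 − 7.0697| = 2.272 km/s.

Δv₁ = 2.27 km/s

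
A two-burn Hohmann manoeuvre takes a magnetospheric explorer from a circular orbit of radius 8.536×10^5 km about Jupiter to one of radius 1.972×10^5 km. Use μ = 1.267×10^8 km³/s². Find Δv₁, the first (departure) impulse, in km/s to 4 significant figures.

Semi-major axis of the transfer orbit: a_t = (8.536×10^5 + 1.972×10^5)/2 = 5.254×10^5 km.
Circular speed at r = 8.536×10^5 km: v_c = √(μ/r) = 12.183 km/s.
Transfer-orbit speed at the same r (vis-viva, a = a_t): v_t = √[μ(2/r − 1/a_t)] = 7.4640 km/s.
Δv₁ = |v_t − v_c| = |7.4640 − 12.183| = 4.719 km/s.

Δv₁ = 4.719 km/s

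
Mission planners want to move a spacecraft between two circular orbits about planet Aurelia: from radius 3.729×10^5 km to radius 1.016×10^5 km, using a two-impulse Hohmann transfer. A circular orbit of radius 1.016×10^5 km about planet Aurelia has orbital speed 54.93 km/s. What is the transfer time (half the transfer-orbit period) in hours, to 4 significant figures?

t = 5.760 hours

From the circular-orbit relation v² = μ/r at r = 1.016×10^5 km: μ = v²r = (54.93)² × 1.016×10^5 = 3.06558×10^8 km³/s².
Semi-major axis of the transfer orbit: a_t = (3.729×10^5 + 1.016×10^5)/2 = 2.3725×10^5 km.
Transfer time t = π√(a_t³/μ) = π√((2.3725×10^5)³ / 3.06558×10^8) = 20735 s.
Converting: 20735 s ÷ 3600 s/hour = 5.760 hours.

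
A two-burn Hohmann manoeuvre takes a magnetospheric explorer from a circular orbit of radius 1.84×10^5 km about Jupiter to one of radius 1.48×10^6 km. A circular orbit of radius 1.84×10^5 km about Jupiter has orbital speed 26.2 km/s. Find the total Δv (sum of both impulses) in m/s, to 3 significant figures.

Δv = 13600 m/s

From the circular-orbit relation v² = μ/r at r = 1.84×10^5 km: μ = v²r = (26.2)² × 1.84×10^5 = 1.26305×10^8 km³/s².
Semi-major axis of the transfer orbit: a_t = (1.840×10^5 + 1.480×10^6)/2 = 8.320×10^5 km.
Circular speed at r₁: v₁ = √(μ/r₁) = √(1.26305×10^8/1.840×10^5) = 26.200 km/s.
On the transfer ellipse at r₁, v² = μ(2/r − 1/a) gives v_p = √[μ(2/r₁ − 1/a_t)] = 34.944 km/s.
First burn Δv₁ = |v_p − v₁| = 8.744 km/s.
Circular speed at r₂: v₂ = √(μ/r₂) = 9.238 km/s.
Transfer-orbit speed at r₂: v_a = √[μ(2/r₂ − 1/a_t)] = 4.344 km/s.
Second burn Δv₂ = |v₂ − v_a| = 4.894 km/s.
Total Δv = Δv₁ + Δv₂ = 13.64 km/s.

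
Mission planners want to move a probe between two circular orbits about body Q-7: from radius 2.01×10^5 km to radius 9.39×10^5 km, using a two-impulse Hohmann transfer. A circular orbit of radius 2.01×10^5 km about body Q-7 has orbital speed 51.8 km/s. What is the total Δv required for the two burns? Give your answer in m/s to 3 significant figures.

Δv = 24400 m/s

From the circular-orbit relation v² = μ/r at r = 2.01×10^5 km: μ = v²r = (51.8)² × 2.01×10^5 = 5.39331×10^8 km³/s².
Transfer-ellipse semi-major axis a_t = (r₁ + r₂)/2 = (2.010×10^5 + 9.390×10^5)/2 = 5.700×10^5 km.
At r₁ the circular-orbit speed is v₁ = √(μ/r₁) = 51.80 km/s.
On the transfer ellipse at r₁, vis-viva equation gives v_p = √[μ(2/r₁ − 1/a_t)] = 66.49 km/s.
First burn Δv₁ = |v_p − v₁| = 14.69 km/s.
At r₂, v₂ = √(μ/r₂) = 23.966 km/s.
Transfer-orbit speed at r₂: v_a = √[μ(2/r₂ − 1/a_t)] = 14.232 km/s.
Second burn Δv₂ = |v₂ − v_a| = 9.734 km/s.
Δv = Δv₁ + Δv₂ = 14.69 + 9.734 = 24.42 km/s.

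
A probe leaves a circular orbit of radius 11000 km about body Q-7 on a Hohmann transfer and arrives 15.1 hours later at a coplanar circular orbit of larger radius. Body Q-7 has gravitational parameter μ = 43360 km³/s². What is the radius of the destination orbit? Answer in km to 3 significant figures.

Transfer time t = 15.1 hours = 54360 s, and t = π√(a_t³/μ).
So a_t = (μ t²/π²)^(1/3) = (43360 × (54360)² / π²)^(1/3) = 23503 km.
Since a_t = (r₁ + r₂)/2, r₂ = 2a_t − r₁ = 2×23503 − 11000 = 36006 km.

r₂ = 36000 km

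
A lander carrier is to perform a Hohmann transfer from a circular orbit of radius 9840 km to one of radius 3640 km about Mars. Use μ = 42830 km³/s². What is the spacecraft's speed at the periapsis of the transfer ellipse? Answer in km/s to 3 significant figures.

v = 4.14 km/s

The Hohmann ellipse has a_t = (r₁ + r₂)/2 = 6740 km.
The periapsis of the transfer ellipse is at r = 3640 km.
From the vis-viva equation, v = √[μ(2/r − 1/a_t)] = 4.145 km/s.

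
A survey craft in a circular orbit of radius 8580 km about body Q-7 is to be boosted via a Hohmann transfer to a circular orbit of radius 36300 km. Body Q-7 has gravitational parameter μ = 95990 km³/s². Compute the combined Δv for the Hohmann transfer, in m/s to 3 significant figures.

Transfer-ellipse semi-major axis a_t = (r₁ + r₂)/2 = (8580 + 36300)/2 = 22440 km.
Circular speed at r₁: v₁ = √(μ/r₁) = √(95990/8580) = 3.3448 km/s.
On the transfer ellipse at r₁, vis-viva gives v_p = √[μ(2/r₁ − 1/a_t)] = 4.2541 km/s.
First burn Δv₁ = |v_p − v₁| = 0.9093 km/s.
At r₂, v₂ = √(μ/r₂) = 1.6261 km/s.
Transfer-orbit speed at r₂: v_a = √[μ(2/r₂ − 1/a_t)] = 1.0055 km/s.
Second burn Δv₂ = |v₂ − v_a| = 0.6206 km/s.
Δv = Δv₁ + Δv₂ = 0.9093 + 0.6206 = 1.530 km/s.

Δv = 1530 m/s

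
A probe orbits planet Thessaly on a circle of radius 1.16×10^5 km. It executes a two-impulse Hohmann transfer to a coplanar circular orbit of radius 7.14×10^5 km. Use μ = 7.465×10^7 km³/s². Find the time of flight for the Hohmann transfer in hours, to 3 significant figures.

t = 27.0 hours

The Hohmann ellipse has a_t = (r₁ + r₂)/2 = 4.150×10^5 km.
By Kepler's third law the transfer-orbit period is T = 2π√(a_t³/μ), so t = T/2 = 97210 s.
Converting: 97210 s ÷ 3600 s/hour = 27.0 hours.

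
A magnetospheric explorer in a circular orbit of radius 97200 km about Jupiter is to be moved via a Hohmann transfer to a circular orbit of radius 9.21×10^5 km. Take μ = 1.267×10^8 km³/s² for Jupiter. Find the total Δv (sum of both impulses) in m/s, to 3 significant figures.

Δv = 19100 m/s

The Hohmann ellipse has a_t = (r₁ + r₂)/2 = 5.091×10^5 km.
Circular speed at r₁: v₁ = √(μ/r₁) = √(1.267×10^8/97200) = 36.10 km/s.
On the transfer ellipse at r₁, v² = μ(2/r − 1/a) gives v_p = √[μ(2/r₁ − 1/a_t)] = 48.56 km/s.
First burn Δv₁ = |v_p − v₁| = 12.46 km/s.
At r₂, v₂ = √(μ/r₂) = 11.729 km/s.
Transfer-orbit speed at r₂: v_a = √[μ(2/r₂ − 1/a_t)] = 5.1250 km/s.
Second burn Δv₂ = |v₂ − v_a| = 6.604 km/s.
Total Δv = Δv₁ + Δv₂ = 19.06 km/s.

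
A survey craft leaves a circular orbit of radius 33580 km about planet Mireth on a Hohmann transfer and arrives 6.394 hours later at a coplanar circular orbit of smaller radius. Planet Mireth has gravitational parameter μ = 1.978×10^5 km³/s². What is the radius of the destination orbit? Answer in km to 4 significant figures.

r₂ = 10380 km

Transfer time t = 6.394 hours = 23018.4 s, and t = π√(a_t³/μ).
So a_t = (μ t²/π²)^(1/3) = (1.978×10^5 × (23018.4)² / π²)^(1/3) = 21980 km.
Since a_t = (r₁ + r₂)/2, r₂ = 2a_t − r₁ = 2×21980 − 33580 = 10380 km.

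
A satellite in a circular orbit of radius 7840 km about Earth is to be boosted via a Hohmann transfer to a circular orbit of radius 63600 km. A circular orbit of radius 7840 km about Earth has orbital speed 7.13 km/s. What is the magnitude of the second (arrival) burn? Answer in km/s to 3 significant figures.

Δv₂ = 1.33 km/s

From the circular-orbit relation v² = μ/r at r = 7840 km: μ = v²r = (7.13)² × 7840 = 3.98561×10^5 km³/s².
Semi-major axis of the transfer orbit: a_t = (7840 + 63600)/2 = 35720 km.
On the circular orbit at r = 63600 km, v_c = √(μ/r) = 2.50334 km/s.
Vis-viva on the transfer ellipse at r = 63600 km gives v_t = √[μ(2/r − 1/a_t)] = 1.17279 km/s.
Δv₂ = |v_t − v_c| = |1.17279 − 2.50334| = 1.331 km/s.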